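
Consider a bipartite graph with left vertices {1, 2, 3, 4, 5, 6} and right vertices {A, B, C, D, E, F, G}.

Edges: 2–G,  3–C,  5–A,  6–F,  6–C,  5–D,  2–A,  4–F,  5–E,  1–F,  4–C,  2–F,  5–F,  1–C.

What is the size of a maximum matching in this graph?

For example, pair 1-F, 2-G, 3-C, 5-E.
The set {1, 3, 4, 6} has only 2 neighbours ({C, F}), so by Hall's theorem at most 4 of the 6 left vertices can be matched.

4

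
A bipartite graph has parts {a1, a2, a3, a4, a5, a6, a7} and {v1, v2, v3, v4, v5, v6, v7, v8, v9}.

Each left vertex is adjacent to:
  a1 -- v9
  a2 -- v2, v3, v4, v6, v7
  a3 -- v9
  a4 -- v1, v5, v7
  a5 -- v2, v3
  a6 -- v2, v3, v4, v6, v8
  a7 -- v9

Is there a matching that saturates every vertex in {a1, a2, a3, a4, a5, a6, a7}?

The set {a1, a3, a7} has only 1 neighbour ({v9}), so by Hall's theorem at most 5 of the 7 left vertices can be matched.
Hence no matching covers every left vertex.

No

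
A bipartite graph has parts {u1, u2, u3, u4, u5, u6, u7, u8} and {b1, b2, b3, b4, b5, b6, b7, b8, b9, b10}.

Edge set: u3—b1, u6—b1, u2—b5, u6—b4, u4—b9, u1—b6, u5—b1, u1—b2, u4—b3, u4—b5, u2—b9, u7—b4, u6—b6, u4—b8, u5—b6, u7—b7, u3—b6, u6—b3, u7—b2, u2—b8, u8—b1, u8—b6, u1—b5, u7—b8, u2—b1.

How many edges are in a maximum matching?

For example, pair u1→b2, u2→b5, u3→b1, u4→b3, u5→b6, u6→b4, u7→b8.
The set {u3, u5, u8} has only 2 neighbours ({b1, b6}), so by Hall's theorem at most 7 of the 8 left vertices can be matched.

7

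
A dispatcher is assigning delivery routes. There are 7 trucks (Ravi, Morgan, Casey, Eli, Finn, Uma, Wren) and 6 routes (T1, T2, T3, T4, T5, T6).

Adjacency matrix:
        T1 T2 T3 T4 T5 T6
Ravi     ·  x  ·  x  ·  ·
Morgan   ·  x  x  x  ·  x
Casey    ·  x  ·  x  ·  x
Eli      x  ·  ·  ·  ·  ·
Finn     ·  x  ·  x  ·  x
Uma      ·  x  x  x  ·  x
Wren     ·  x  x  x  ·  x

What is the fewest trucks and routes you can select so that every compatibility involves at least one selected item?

5

{Eli, T2, T3, T4, T6} is a vertex cover of size 5: every edge has an endpoint in this set.
No smaller cover exists because Ravi–T4, Morgan–T3, Casey–T2, Eli–T1, Finn–T6 is a matching of size 5, and a cover must include an endpoint of each of these disjoint edges (König's theorem).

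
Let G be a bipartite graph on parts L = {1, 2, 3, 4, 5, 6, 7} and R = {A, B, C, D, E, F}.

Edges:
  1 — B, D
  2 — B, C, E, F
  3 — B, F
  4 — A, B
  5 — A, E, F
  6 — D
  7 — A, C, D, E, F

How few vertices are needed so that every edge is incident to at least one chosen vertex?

A maximum matching has 6 edges (e.g. 1–B, 2–C, 3–F, 4–A, 5–E, 6–D).
By König's theorem the minimum vertex cover has the same size. One such cover is {A, B, C, D, E, F}.

6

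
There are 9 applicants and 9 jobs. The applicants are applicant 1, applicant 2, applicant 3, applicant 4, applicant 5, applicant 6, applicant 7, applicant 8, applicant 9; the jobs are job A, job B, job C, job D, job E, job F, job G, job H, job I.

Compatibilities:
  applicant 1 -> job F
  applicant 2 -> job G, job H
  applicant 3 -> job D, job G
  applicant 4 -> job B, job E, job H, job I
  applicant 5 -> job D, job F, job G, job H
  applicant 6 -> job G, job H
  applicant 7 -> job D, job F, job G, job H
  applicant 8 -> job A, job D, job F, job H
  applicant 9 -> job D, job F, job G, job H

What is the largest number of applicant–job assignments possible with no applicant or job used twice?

6

A valid assignment of size 6: applicant 1–job F, applicant 2–job H, applicant 3–job D, applicant 4–job I, applicant 5–job G, applicant 8–job A.
The set {applicant 1, applicant 2, applicant 3, applicant 5, applicant 6, applicant 7, applicant 9} has only 4 neighbours ({job D, job F, job G, job H}), so by Hall's theorem at most 6 of the 9 applicants can be matched.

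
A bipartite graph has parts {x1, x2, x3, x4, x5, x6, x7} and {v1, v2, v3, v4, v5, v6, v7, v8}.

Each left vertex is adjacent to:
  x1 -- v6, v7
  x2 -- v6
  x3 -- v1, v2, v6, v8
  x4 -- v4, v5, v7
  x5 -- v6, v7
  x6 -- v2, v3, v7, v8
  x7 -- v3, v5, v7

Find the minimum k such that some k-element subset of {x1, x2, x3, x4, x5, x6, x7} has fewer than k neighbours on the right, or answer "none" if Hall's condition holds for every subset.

Take S = {x1, x2, x5}. Its neighbourhood is {v6, v7}, so |N(S)| = 2 < |S| = 3.
Every subset of size less than 3 has at least as many neighbours as members, so 3 is the minimum.

3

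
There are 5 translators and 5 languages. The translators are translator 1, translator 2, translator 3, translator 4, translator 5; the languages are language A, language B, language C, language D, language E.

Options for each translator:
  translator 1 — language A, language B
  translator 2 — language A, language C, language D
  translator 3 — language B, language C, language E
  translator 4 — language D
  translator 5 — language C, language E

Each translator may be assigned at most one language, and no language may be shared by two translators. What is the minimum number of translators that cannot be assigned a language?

One maximum matching: translator 1–language A, translator 2–language C, translator 3–language B, translator 4–language D, translator 5–language E.
This saturates every translator, so 5 is the maximum.
That matches 5 of the 5, leaving 0 unmatched; no matching can do better.

0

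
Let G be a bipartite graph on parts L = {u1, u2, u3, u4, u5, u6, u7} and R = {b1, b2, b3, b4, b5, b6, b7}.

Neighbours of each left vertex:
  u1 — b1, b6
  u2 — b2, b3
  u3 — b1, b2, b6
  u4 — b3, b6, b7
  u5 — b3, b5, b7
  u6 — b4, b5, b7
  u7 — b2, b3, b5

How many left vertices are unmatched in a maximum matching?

0

A valid assignment of size 7: u1→b1, u2→b2, u3→b6, u4→b7, u5→b5, u6→b4, u7→b3.
This saturates every left vertex, so 7 is the maximum.
That matches 7 of the 7, leaving 0 unmatched; no matching can do better.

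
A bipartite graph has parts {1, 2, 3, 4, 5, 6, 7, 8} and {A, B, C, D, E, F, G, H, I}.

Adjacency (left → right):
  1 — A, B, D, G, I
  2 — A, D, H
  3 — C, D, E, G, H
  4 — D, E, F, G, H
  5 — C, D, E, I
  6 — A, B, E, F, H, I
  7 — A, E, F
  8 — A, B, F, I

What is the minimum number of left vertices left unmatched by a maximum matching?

0

For example, pair 1–A, 2–D, 3–G, 4–F, 5–C, 6–H, 7–E, 8–I.
All 8 left vertices are matched, so no larger matching exists.
That matches 8 of the 8, leaving 0 unmatched; no matching can do better.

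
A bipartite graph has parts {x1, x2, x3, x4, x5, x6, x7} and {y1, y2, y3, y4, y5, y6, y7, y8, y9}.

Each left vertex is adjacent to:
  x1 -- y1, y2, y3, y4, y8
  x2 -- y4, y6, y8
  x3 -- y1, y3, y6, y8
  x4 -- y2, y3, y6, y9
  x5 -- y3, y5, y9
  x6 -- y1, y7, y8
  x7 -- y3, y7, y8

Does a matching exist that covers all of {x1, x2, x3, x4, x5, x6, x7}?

Yes

For example, pair x1–y4, x2–y8, x3–y1, x4–y2, x5–y5, x6–y7, x7–y3.
Every left vertex is matched, so this matching saturates all of them.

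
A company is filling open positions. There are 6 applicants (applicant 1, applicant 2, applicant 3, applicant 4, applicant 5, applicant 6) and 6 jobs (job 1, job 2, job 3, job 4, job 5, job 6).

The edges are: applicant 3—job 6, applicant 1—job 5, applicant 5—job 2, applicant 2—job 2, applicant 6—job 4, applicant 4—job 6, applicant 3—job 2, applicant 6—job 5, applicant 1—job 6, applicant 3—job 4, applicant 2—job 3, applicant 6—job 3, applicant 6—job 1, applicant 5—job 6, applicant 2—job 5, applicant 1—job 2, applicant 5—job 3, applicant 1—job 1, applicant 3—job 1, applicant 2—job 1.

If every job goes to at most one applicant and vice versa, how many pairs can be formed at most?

6

A valid assignment of size 6: applicant 1→job 1, applicant 2→job 5, applicant 3→job 4, applicant 4→job 6, applicant 5→job 2, applicant 6→job 3.
This saturates every applicant, so 6 is the maximum.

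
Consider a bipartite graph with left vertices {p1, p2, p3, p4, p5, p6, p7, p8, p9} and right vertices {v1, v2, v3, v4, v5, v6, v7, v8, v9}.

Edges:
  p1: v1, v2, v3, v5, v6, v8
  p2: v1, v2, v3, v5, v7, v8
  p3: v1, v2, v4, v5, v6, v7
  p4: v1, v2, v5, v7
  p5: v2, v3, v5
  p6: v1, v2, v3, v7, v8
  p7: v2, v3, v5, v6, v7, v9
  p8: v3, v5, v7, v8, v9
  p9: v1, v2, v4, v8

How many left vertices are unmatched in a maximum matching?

A valid assignment of size 9: p1→v6, p2→v8, p3→v4, p4→v7, p5→v5, p6→v1, p7→v3, p8→v9, p9→v2.
This saturates every left vertex, so 9 is the maximum.
That matches 9 of the 9, leaving 0 unmatched; no matching can do better.

0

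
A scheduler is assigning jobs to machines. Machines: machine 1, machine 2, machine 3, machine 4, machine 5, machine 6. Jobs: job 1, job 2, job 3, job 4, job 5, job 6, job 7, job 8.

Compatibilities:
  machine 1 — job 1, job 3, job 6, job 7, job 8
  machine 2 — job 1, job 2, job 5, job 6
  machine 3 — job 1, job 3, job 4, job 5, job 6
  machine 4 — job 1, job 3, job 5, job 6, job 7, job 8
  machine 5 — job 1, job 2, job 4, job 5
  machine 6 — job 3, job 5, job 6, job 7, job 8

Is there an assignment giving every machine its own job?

Yes

One maximum matching: machine 1–job 8, machine 2–job 2, machine 3–job 1, machine 4–job 7, machine 5–job 4, machine 6–job 5.
All 6 machines are covered.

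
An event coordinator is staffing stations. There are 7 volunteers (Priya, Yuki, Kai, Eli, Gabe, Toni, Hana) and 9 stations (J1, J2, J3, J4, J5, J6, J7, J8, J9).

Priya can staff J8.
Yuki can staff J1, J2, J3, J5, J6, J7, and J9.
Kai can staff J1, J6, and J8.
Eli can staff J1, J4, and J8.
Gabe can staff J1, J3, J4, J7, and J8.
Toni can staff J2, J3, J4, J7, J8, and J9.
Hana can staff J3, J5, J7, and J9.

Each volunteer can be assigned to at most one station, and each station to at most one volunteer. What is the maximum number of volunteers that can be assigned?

For example, pair Priya–J8, Yuki–J6, Kai–J1, Eli–J4, Gabe–J7, Toni–J2, Hana–J9.
All 7 volunteers are matched, so no larger matching exists.

7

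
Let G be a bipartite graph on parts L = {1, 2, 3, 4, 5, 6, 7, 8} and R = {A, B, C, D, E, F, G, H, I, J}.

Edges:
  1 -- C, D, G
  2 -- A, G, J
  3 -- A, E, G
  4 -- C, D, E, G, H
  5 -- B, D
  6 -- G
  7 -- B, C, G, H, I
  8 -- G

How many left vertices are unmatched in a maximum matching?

For example, pair 1–C, 2–J, 3–A, 4–E, 5–B, 6–G, 7–H.
The set {6, 8} has only 1 neighbour ({G}), so by Hall's theorem at most 7 of the 8 left vertices can be matched.
That matches 7 of the 8, leaving 1 unmatched; no matching can do better.

1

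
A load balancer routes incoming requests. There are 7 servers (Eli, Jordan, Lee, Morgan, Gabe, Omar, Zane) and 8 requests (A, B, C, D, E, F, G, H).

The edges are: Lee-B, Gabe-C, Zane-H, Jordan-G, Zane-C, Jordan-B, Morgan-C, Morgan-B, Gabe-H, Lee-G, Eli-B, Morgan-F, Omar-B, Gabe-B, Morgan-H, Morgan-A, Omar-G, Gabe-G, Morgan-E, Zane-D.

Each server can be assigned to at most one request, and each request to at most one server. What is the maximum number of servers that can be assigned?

5

For example, pair Eli→B, Jordan→G, Morgan→A, Gabe→H, Zane→C.
The set {Eli, Jordan, Lee, Omar} has only 2 neighbours ({B, G}), so by Hall's theorem at most 5 of the 7 servers can be matched.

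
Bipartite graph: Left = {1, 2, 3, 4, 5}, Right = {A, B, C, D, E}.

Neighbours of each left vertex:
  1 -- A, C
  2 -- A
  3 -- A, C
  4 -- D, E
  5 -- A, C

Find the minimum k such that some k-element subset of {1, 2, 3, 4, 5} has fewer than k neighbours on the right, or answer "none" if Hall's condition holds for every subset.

3

Take S = {1, 2, 3}. Its neighbourhood is {A, C}, so |N(S)| = 2 < |S| = 3.
Every subset of size less than 3 has at least as many neighbours as members, so 3 is the minimum.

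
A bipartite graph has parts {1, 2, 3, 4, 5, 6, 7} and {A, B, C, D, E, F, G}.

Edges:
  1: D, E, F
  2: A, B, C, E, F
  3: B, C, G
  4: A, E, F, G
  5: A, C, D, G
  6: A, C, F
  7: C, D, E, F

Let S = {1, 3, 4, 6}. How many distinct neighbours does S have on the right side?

7

The union of neighbours of {1, 3, 4, 6} is {A, B, C, D, E, F, G}, which has 7 elements.
Since |N(S)| = 7 ≥ |S| = 4, Hall's condition holds for this subset.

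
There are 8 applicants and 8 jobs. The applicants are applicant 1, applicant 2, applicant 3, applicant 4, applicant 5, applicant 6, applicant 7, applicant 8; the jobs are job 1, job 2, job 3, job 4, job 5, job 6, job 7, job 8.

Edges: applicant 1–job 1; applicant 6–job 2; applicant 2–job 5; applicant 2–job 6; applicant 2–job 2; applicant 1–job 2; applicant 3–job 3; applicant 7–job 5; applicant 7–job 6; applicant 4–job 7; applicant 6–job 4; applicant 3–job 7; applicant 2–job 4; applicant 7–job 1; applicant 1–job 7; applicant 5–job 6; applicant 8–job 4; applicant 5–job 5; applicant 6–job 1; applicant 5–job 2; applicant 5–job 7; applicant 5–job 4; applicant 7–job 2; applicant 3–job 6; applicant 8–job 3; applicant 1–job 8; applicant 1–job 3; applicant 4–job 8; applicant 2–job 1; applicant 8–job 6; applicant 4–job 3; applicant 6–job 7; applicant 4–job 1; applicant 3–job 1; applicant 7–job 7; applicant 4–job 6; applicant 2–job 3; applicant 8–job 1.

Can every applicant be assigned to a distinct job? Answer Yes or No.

Yes

For example, pair applicant 1→job 7, applicant 2→job 6, applicant 3→job 1, applicant 4→job 8, applicant 5→job 5, applicant 6→job 4, applicant 7→job 2, applicant 8→job 3.
All 8 applicants are covered.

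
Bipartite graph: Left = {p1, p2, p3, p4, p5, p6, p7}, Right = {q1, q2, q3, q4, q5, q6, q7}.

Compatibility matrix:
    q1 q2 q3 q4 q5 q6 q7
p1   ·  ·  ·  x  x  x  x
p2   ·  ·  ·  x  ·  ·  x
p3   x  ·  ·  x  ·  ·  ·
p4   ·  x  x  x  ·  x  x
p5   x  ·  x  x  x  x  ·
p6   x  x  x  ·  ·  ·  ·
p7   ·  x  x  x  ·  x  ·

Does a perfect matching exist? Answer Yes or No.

Yes

For example, pair p1→q5, p2→q7, p3→q1, p4→q3, p5→q4, p6→q2, p7→q6.
Every left vertex is matched, so this is a perfect matching.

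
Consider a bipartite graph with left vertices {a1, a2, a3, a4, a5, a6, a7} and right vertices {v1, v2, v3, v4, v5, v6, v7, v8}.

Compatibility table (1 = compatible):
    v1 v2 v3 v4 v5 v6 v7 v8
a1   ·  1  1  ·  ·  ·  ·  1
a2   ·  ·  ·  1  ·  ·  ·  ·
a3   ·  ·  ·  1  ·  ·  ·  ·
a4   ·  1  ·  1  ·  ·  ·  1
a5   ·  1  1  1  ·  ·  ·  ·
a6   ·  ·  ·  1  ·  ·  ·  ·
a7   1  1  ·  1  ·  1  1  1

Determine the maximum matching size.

One maximum matching: a1–v3, a2–v4, a4–v8, a5–v2, a7–v6.
The set {a2, a3, a6} has only 1 neighbour ({v4}), so by Hall's theorem at most 5 of the 7 left vertices can be matched.

5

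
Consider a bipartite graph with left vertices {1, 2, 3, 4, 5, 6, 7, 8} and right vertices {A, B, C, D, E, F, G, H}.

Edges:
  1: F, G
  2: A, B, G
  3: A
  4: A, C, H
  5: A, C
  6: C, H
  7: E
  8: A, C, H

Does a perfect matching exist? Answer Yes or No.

No

The set {3, 4, 5, 6, 8} has only 3 neighbours ({A, C, H}), so by Hall's theorem at most 6 of the 8 left vertices can be matched.
Hence no matching covers every left vertex.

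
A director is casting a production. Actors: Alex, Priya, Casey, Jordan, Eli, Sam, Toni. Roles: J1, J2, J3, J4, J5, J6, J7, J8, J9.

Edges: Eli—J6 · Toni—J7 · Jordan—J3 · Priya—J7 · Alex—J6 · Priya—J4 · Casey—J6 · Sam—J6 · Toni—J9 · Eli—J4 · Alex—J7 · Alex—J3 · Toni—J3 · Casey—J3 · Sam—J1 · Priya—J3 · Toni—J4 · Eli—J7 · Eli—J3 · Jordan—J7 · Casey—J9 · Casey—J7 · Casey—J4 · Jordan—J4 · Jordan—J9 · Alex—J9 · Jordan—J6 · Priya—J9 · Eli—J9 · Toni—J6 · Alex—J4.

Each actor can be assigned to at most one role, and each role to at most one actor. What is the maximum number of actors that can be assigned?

6

For example, pair Alex–J3, Priya–J4, Casey–J7, Jordan–J9, Eli–J6, Sam–J1.
The set {Alex, Priya, Casey, Jordan, Eli, Toni} has only 5 neighbours ({J3, J4, J6, J7, J9}), so by Hall's theorem at most 6 of the 7 actors can be matched.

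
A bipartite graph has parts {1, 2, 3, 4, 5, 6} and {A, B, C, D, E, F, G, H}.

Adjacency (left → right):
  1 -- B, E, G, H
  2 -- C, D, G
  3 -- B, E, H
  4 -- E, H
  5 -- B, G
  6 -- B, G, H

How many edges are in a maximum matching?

A valid assignment of size 5: 1–G, 2–C, 3–H, 4–E, 5–B.
The set {1, 3, 4, 5, 6} has only 4 neighbours ({B, E, G, H}), so by Hall's theorem at most 5 of the 6 left vertices can be matched.

5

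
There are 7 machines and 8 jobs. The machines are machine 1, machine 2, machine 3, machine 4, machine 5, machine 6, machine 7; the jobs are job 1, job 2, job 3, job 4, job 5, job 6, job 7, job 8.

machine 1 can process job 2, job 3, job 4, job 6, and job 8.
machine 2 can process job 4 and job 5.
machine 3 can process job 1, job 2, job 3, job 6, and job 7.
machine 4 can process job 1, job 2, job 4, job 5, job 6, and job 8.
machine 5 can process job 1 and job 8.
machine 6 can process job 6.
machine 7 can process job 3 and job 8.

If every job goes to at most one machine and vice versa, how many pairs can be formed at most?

7

For example, pair machine 1–job 8, machine 2–job 4, machine 3–job 7, machine 4–job 5, machine 5–job 1, machine 6–job 6, machine 7–job 3.
This saturates every machine, so 7 is the maximum.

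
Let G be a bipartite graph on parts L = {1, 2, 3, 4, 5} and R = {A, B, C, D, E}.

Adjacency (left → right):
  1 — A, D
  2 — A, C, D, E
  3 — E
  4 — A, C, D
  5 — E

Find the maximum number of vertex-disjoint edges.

For example, pair 1–A, 2–D, 3–E, 4–C.
The set {3, 5} has only 1 neighbour ({E}), so by Hall's theorem at most 4 of the 5 left vertices can be matched.

4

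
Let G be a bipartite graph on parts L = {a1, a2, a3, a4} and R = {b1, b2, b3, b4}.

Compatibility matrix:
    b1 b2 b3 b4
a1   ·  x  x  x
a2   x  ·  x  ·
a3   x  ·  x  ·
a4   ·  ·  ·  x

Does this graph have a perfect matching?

Yes

A valid assignment of size 4: a1-b2, a2-b1, a3-b3, a4-b4.
All 4 left vertices are covered.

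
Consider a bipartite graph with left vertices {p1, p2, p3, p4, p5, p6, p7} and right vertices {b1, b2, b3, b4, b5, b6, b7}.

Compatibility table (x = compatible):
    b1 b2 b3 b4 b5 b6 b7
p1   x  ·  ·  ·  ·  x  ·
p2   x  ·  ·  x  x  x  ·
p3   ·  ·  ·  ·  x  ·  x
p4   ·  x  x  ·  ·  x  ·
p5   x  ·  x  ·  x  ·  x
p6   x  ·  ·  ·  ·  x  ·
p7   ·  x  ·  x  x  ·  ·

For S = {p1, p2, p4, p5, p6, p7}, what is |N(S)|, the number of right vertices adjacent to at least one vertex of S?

7

The union of neighbours of {p1, p2, p4, p5, p6, p7} is {b1, b2, b3, b4, b5, b6, b7}, which has 7 elements.
Since |N(S)| = 7 ≥ |S| = 6, Hall's condition holds for this subset.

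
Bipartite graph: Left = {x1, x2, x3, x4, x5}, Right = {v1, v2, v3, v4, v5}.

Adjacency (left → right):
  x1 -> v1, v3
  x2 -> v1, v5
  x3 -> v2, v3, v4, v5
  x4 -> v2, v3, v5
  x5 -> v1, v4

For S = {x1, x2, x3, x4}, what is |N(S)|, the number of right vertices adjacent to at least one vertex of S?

5

The union of neighbours of {x1, x2, x3, x4} is {v1, v2, v3, v4, v5}, which has 5 elements.
Since |N(S)| = 5 ≥ |S| = 4, Hall's condition holds for this subset.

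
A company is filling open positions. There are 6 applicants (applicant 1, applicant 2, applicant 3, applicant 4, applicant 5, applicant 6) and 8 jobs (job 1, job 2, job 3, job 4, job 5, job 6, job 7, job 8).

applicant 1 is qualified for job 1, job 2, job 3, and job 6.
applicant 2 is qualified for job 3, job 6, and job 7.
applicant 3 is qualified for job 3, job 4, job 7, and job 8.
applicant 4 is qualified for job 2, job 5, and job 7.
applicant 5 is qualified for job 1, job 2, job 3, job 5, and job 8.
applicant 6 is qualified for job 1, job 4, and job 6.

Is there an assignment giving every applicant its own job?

Yes

A valid assignment of size 6: applicant 1–job 1, applicant 2–job 3, applicant 3–job 4, applicant 4–job 2, applicant 5–job 5, applicant 6–job 6.
Every applicant is matched, so this matching saturates all of them.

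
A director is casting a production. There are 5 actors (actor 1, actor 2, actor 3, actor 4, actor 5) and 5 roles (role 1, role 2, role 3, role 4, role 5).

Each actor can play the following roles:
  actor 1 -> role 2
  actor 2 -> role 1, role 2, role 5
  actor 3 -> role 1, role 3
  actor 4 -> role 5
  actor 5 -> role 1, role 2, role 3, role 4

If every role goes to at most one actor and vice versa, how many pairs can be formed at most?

A valid assignment of size 5: actor 1-role 2, actor 2-role 1, actor 3-role 3, actor 4-role 5, actor 5-role 4.
All 5 actors are matched, so no larger matching exists.

5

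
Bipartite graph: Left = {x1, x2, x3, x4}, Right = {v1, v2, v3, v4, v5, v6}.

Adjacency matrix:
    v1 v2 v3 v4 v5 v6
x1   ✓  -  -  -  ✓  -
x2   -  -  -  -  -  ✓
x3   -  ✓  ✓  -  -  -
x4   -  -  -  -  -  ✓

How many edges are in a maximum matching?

3

For example, pair x1→v1, x2→v6, x3→v2.
The set {x2, x4} has only 1 neighbour ({v6}), so by Hall's theorem at most 3 of the 4 left vertices can be matched.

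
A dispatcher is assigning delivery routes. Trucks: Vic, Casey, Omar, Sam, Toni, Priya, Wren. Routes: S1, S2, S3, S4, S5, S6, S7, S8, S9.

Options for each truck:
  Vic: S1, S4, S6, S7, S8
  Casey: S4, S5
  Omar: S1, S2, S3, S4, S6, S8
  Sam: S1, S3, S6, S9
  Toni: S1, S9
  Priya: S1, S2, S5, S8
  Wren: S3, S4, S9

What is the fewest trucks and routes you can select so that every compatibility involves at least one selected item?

The 7 edges Vic–S7, Casey–S5, Omar–S6, Sam–S9, Toni–S1, Priya–S2, Wren–S4 form a matching, so any vertex cover needs at least 7 vertices (one per matched edge).
Conversely {Vic, Casey, Omar, Sam, Toni, Priya, Wren} meets every edge and has exactly 7 vertices, so 7 is optimal.

7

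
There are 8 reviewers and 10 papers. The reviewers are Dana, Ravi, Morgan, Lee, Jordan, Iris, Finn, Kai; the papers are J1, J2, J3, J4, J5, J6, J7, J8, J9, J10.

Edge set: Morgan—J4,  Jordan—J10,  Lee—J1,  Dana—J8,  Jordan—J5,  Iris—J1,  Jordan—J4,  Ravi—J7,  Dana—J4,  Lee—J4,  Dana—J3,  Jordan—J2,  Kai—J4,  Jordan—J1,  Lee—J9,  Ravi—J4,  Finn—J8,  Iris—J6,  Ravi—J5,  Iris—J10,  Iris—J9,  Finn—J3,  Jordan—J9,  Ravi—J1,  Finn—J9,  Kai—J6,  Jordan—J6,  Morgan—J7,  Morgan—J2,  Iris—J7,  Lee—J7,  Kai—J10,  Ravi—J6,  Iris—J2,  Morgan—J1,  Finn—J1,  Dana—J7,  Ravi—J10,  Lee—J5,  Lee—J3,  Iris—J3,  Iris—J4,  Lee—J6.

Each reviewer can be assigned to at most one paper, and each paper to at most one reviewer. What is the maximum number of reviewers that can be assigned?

8

For example, pair Dana–J3, Ravi–J10, Morgan–J1, Lee–J7, Jordan–J9, Iris–J2, Finn–J8, Kai–J6.
All 8 reviewers are matched, so no larger matching exists.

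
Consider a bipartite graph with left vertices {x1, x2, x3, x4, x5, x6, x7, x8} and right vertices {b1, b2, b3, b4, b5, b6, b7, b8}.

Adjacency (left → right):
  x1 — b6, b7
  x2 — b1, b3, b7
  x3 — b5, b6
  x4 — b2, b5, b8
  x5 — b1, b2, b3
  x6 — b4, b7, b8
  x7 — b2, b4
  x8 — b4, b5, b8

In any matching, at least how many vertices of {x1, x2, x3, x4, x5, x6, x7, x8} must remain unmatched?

One maximum matching: x1→b7, x2→b1, x3→b6, x4→b8, x5→b3, x6→b4, x7→b2, x8→b5.
This saturates every left vertex, so 8 is the maximum.
That matches 8 of the 8, leaving 0 unmatched; no matching can do better.

0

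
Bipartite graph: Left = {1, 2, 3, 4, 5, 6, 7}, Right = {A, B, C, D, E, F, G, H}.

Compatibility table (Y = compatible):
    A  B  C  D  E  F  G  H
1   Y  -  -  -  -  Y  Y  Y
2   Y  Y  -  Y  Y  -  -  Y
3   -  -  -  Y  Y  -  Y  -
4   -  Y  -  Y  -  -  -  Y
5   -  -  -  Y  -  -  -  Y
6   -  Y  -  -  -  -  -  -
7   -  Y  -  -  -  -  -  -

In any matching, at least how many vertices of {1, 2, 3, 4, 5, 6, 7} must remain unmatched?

One maximum matching: 1-F, 2-A, 3-E, 4-D, 5-H, 6-B.
The set {6, 7} has only 1 neighbour ({B}), so by Hall's theorem at most 6 of the 7 left vertices can be matched.
That matches 6 of the 7, leaving 1 unmatched; no matching can do better.

1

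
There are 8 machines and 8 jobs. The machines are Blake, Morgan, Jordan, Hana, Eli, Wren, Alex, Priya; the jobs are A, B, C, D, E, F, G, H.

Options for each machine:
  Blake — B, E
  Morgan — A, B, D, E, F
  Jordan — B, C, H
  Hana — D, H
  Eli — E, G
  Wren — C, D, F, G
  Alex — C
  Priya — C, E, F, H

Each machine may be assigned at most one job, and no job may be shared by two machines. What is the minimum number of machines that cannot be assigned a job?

0

One maximum matching: Blake–E, Morgan–A, Jordan–B, Hana–D, Eli–G, Wren–F, Alex–C, Priya–H.
This saturates every machine, so 8 is the maximum.
That matches 8 of the 8, leaving 0 unmatched; no matching can do better.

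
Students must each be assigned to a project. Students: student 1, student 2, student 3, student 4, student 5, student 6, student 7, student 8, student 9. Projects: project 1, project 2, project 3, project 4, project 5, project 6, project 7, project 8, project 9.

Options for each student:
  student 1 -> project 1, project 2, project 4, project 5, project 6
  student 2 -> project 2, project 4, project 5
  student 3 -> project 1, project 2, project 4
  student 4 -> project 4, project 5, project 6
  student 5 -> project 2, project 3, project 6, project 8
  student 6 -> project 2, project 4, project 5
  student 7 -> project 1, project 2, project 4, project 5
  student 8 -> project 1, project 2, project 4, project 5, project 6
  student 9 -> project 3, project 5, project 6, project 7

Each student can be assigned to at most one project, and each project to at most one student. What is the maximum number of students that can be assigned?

A valid assignment of size 7: student 1→project 6, student 2→project 2, student 3→project 1, student 4→project 5, student 5→project 8, student 6→project 4, student 9→project 3.
The set {student 1, student 2, student 3, student 4, student 6, student 7, student 8} has only 5 neighbours ({project 1, project 2, project 4, project 5, project 6}), so by Hall's theorem at most 7 of the 9 students can be matched.

7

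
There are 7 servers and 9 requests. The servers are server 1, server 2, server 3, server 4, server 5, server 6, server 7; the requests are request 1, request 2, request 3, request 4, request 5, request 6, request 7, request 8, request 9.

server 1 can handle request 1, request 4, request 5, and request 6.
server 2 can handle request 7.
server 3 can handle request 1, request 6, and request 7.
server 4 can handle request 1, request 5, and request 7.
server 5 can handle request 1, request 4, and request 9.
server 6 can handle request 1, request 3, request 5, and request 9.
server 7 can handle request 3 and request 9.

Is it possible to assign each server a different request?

For example, pair server 1→request 6, server 2→request 7, server 3→request 1, server 4→request 5, server 5→request 4, server 6→request 3, server 7→request 9.
All 7 servers are covered.

Yes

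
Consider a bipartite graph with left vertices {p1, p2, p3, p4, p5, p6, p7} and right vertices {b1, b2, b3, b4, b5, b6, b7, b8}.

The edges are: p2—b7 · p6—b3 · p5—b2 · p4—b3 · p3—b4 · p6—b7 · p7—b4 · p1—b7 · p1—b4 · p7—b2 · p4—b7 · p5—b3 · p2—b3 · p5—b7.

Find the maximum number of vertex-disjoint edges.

4

For example, pair p1–b7, p2–b3, p3–b4, p5–b2.
The set {p1, p2, p3, p4, p5, p6, p7} has only 4 neighbours ({b2, b3, b4, b7}), so by Hall's theorem at most 4 of the 7 left vertices can be matched.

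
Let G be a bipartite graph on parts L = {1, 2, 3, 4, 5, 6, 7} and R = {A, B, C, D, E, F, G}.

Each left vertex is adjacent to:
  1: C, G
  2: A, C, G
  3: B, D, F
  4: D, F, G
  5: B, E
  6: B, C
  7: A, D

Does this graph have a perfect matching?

A valid assignment of size 7: 1→G, 2→A, 3→B, 4→F, 5→E, 6→C, 7→D.
All 7 left vertices are covered.

Yes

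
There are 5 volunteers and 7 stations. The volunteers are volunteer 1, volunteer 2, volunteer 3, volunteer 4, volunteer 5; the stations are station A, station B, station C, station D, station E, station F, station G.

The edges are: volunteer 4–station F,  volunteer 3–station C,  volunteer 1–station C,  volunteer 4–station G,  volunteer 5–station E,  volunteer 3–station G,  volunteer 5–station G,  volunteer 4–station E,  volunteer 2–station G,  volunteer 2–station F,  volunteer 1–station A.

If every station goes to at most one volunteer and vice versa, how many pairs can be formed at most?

One maximum matching: volunteer 1–station A, volunteer 2–station F, volunteer 3–station C, volunteer 4–station E, volunteer 5–station G.
This saturates every volunteer, so 5 is the maximum.

5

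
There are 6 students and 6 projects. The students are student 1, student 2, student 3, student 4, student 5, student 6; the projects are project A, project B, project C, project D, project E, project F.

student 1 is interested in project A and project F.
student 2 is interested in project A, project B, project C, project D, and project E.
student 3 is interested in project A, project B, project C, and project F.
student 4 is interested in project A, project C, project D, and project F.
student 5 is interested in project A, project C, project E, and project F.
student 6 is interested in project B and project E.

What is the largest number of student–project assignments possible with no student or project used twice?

For example, pair student 1→project F, student 2→project A, student 3→project B, student 4→project D, student 5→project C, student 6→project E.
This saturates every student, so 6 is the maximum.

6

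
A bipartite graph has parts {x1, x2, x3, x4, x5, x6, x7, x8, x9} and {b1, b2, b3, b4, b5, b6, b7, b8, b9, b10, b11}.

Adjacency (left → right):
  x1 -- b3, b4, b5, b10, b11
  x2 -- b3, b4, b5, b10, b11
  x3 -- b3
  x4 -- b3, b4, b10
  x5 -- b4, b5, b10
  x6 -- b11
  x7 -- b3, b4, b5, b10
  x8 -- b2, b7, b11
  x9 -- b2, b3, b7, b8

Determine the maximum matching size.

One maximum matching: x1-b4, x2-b11, x3-b3, x4-b10, x5-b5, x8-b7, x9-b8.
The set {x1, x2, x3, x4, x5, x6, x7} has only 5 neighbours ({b10, b11, b3, b4, b5}), so by Hall's theorem at most 7 of the 9 left vertices can be matched.

7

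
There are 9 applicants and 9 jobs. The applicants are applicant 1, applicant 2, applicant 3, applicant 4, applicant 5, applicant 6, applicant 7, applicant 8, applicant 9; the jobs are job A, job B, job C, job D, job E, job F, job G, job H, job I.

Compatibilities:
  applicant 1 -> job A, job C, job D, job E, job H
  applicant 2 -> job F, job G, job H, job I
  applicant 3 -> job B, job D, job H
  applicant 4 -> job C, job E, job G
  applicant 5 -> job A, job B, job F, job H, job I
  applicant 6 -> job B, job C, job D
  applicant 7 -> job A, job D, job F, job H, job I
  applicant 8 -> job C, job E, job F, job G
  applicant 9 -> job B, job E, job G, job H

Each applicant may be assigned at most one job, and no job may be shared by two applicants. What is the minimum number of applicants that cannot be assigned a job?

For example, pair applicant 1-job D, applicant 2-job I, applicant 3-job B, applicant 4-job E, applicant 5-job H, applicant 6-job C, applicant 7-job A, applicant 8-job F, applicant 9-job G.
This saturates every applicant, so 9 is the maximum.
That matches 9 of the 9, leaving 0 unmatched; no matching can do better.

0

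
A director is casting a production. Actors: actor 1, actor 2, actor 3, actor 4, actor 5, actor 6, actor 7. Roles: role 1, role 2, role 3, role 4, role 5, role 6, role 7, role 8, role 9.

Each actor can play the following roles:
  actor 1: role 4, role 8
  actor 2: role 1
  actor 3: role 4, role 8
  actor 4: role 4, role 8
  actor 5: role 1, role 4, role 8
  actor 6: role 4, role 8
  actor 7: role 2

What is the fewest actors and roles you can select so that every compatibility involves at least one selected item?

4

The 4 edges actor 1–role 4, actor 2–role 1, actor 3–role 8, actor 7–role 2 form a matching, so any vertex cover needs at least 4 vertices (one per matched edge).
Conversely {actor 7, role 1, role 4, role 8} meets every edge and has exactly 4 vertices, so 4 is optimal.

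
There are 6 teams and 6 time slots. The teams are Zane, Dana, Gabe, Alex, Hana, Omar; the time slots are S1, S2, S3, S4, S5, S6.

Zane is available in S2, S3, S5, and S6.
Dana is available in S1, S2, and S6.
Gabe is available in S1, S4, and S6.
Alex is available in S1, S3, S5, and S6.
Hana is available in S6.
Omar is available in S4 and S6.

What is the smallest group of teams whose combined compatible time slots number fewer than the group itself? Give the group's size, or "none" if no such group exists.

none

A matching saturating every team exists, for instance Zane→S3, Dana→S2, Gabe→S1, Alex→S5, Hana→S6, Omar→S4.
By Hall's marriage theorem, this means |N(S)| ≥ |S| for every subset S, so no violating subset exists.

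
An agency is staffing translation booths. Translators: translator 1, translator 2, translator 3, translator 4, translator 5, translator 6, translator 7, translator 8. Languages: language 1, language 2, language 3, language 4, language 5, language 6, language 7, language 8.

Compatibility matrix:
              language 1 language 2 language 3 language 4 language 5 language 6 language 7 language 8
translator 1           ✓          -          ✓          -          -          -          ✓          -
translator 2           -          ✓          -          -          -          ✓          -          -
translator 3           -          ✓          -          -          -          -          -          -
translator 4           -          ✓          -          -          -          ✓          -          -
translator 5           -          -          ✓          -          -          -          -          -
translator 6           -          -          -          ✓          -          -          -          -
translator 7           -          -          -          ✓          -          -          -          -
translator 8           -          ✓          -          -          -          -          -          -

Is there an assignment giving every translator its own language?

The set {translator 2, translator 3, translator 4, translator 6, translator 7, translator 8} has only 3 neighbours ({language 2, language 4, language 6}), so by Hall's theorem at most 5 of the 8 translators can be matched.
Hence no matching covers every translator.

No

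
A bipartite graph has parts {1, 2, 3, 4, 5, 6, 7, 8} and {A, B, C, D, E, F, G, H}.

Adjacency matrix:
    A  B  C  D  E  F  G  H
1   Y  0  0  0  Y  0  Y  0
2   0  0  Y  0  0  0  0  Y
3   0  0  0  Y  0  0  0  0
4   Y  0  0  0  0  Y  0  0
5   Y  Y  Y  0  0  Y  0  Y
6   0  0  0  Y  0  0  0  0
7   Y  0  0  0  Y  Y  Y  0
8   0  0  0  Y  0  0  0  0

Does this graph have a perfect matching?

The set {3, 6, 8} has only 1 neighbour ({D}), so by Hall's theorem at most 6 of the 8 left vertices can be matched.
Hence no matching covers every left vertex.

No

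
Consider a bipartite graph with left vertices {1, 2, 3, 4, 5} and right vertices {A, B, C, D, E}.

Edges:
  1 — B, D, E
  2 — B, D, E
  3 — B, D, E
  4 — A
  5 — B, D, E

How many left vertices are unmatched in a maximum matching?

1

A valid assignment of size 4: 1-D, 2-E, 3-B, 4-A.
The set {1, 2, 3, 5} has only 3 neighbours ({B, D, E}), so by Hall's theorem at most 4 of the 5 left vertices can be matched.
That matches 4 of the 5, leaving 1 unmatched; no matching can do better.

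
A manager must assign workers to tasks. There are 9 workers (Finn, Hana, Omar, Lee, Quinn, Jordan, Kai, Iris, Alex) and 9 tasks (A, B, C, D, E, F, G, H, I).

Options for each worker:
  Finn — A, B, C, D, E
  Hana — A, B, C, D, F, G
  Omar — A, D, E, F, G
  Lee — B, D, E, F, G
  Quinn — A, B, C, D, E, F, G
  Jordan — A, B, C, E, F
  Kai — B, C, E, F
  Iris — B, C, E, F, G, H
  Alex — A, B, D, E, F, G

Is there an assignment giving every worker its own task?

No

The set {Finn, Hana, Omar, Lee, Quinn, Jordan, Kai, Alex} has only 7 neighbours ({A, B, C, D, E, F, G}), so by Hall's theorem at most 8 of the 9 workers can be matched.
Hence no matching covers every worker.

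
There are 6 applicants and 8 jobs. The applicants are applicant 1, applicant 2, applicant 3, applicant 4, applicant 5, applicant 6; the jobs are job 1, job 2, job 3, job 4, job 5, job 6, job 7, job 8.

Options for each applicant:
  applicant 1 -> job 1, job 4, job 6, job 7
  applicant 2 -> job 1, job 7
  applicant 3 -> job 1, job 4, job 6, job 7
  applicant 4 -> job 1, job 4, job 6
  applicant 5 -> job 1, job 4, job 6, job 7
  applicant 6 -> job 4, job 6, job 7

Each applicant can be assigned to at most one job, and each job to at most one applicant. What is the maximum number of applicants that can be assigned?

A valid assignment of size 4: applicant 1→job 4, applicant 2→job 7, applicant 3→job 1, applicant 4→job 6.
The set {applicant 1, applicant 2, applicant 3, applicant 4, applicant 5, applicant 6} has only 4 neighbours ({job 1, job 4, job 6, job 7}), so by Hall's theorem at most 4 of the 6 applicants can be matched.

4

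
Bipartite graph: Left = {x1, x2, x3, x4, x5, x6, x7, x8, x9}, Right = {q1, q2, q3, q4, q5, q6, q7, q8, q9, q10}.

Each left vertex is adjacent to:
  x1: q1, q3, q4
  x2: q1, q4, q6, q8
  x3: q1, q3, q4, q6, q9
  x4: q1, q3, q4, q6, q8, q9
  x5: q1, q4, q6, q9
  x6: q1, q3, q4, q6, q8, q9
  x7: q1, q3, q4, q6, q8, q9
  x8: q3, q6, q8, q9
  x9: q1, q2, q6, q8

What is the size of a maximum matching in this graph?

One maximum matching: x1→q3, x2→q8, x3→q6, x4→q1, x5→q4, x6→q9, x9→q2.
The set {x1, x2, x3, x4, x5, x6, x7, x8} has only 6 neighbours ({q1, q3, q4, q6, q8, q9}), so by Hall's theorem at most 7 of the 9 left vertices can be matched.

7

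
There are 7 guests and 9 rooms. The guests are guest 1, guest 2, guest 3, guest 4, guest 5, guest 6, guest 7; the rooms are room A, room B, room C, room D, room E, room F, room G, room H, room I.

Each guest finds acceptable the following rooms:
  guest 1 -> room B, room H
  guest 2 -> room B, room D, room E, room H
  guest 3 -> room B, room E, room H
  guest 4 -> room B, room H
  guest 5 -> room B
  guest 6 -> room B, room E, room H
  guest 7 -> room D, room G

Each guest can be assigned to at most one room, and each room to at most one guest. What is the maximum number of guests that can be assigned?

A valid assignment of size 5: guest 1–room B, guest 2–room D, guest 3–room E, guest 4–room H, guest 7–room G.
The set {guest 1, guest 3, guest 4, guest 5, guest 6} has only 3 neighbours ({room B, room E, room H}), so by Hall's theorem at most 5 of the 7 guests can be matched.

5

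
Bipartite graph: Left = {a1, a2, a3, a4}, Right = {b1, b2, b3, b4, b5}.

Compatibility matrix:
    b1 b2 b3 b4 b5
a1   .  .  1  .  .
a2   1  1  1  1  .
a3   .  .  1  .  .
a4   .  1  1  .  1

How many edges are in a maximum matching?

One maximum matching: a1–b3, a2–b4, a4–b2.
The set {a1, a3} has only 1 neighbour ({b3}), so by Hall's theorem at most 3 of the 4 left vertices can be matched.

3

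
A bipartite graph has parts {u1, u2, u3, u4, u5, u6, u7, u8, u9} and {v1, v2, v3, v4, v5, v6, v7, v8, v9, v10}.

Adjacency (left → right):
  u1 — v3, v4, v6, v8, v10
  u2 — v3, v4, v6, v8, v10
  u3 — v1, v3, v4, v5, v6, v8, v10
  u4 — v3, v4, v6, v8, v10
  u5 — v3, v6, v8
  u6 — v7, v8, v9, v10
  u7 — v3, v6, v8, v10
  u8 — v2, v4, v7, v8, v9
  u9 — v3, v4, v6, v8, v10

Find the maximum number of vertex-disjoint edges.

A valid assignment of size 8: u1→v3, u2→v4, u3→v1, u4→v6, u5→v8, u6→v7, u7→v10, u8→v2.
The set {u1, u2, u4, u5, u7, u9} has only 5 neighbours ({v10, v3, v4, v6, v8}), so by Hall's theorem at most 8 of the 9 left vertices can be matched.

8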